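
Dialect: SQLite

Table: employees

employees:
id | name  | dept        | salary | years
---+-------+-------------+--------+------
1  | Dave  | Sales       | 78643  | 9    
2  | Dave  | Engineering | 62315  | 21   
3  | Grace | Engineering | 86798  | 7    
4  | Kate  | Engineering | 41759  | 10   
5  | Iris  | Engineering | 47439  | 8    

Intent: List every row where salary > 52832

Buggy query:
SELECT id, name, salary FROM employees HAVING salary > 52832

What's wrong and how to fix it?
Bug: This is a non-aggregate query (no GROUP BY, no aggregates), so in SQLite the HAVING clause is invalid here; a row-level condition belongs in WHERE

Fix: Replace HAVING with WHERE since the condition applies to individual rows

Corrected query:
SELECT id, name, salary FROM employees WHERE salary > 52832

Result:
id | name  | salary
---+-------+-------
1  | Dave  | 78643 
2  | Dave  | 62315 
3  | Grace | 86798 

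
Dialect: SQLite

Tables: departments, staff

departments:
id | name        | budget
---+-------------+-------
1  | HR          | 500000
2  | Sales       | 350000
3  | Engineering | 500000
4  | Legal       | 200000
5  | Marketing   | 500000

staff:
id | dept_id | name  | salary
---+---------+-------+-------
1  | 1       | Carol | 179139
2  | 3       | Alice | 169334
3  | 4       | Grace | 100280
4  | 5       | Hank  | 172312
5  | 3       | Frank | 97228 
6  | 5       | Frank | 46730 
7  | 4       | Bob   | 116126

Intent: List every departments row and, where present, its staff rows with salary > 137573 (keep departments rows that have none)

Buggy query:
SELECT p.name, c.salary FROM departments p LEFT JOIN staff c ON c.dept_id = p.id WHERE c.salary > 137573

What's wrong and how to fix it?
Bug: A WHERE condition on the right-hand table after LEFT JOIN drops unmatched parents

Fix: Move the right-table condition into the ON clause so unmatched parents are kept

Corrected query:
SELECT p.name, c.salary FROM departments p LEFT JOIN staff c ON c.dept_id = p.id AND c.salary > 137573

Result:
name        | salary
------------+-------
HR          | 179139
Sales       | NULL  
Engineering | 169334
Legal       | NULL  
Marketing   | 172312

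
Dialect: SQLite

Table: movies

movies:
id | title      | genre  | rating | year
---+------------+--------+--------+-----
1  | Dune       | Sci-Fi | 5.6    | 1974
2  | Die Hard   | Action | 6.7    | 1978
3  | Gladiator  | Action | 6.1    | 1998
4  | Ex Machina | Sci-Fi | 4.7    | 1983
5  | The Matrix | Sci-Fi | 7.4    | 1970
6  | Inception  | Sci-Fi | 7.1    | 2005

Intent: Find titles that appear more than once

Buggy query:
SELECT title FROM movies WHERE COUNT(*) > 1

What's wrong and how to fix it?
Bug: COUNT(*) is an aggregate and cannot be used in WHERE

Fix: Group first, then use HAVING for the count condition

Corrected query:
SELECT title FROM movies GROUP BY title HAVING COUNT(*) > 1

Result:
(no rows)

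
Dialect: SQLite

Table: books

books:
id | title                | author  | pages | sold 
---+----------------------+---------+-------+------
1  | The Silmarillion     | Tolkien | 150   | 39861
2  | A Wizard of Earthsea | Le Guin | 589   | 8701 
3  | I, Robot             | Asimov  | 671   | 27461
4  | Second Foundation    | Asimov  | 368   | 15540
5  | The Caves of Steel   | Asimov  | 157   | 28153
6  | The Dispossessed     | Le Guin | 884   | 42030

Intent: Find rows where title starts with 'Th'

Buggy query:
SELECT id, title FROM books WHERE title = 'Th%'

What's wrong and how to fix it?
Bug: Wildcards only work with LIKE; '=' treats '%' as a literal character

Fix: Replace '=' with LIKE so 'Th%' is treated as a pattern

Corrected query:
SELECT id, title FROM books WHERE title LIKE 'Th%'

Result:
id | title             
---+-------------------
1  | The Silmarillion  
5  | The Caves of Steel
6  | The Dispossessed  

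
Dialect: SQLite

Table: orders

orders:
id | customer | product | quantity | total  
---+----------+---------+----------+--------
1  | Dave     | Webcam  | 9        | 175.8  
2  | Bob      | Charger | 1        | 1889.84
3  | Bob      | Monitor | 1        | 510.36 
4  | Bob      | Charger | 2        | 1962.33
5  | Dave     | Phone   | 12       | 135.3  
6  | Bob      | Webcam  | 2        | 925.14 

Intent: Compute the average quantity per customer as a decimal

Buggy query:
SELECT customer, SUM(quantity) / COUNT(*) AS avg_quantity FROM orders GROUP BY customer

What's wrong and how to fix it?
Bug: SUM(quantity) and COUNT(*) are both integers; the division truncates the fractional part

Fix: Multiply by 1.0 (or CAST to REAL) to force floating-point division

Corrected query:
SELECT customer, SUM(quantity) * 1.0 / COUNT(*) AS avg_quantity FROM orders GROUP BY customer

Result:
customer | avg_quantity
---------+-------------
Bob      | 1.5         
Dave     | 10.5        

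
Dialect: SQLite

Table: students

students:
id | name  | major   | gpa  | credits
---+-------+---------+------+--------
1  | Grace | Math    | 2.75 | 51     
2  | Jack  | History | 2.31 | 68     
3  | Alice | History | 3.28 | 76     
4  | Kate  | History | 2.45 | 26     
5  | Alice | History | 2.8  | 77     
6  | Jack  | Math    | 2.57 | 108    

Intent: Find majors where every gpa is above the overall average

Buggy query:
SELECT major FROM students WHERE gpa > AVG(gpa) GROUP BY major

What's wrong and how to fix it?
Bug: WHERE evaluates per row before aggregation, so AVG() is unavailable

Fix: Compute the overall average in a scalar subquery and compare each group's MIN against it in HAVING

Corrected query:
SELECT major FROM students GROUP BY major HAVING MIN(gpa) > (SELECT AVG(gpa) FROM students)

Result:
(no rows)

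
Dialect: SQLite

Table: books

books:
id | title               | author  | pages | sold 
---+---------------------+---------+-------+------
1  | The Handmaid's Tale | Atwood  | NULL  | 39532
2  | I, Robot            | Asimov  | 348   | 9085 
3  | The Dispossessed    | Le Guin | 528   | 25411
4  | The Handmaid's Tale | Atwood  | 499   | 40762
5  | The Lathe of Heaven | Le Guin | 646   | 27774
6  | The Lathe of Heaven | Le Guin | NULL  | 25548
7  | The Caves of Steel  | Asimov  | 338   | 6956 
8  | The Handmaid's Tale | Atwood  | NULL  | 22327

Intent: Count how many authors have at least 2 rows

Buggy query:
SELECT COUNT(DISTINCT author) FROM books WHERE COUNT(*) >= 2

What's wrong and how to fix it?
Bug: COUNT(*) cannot appear in WHERE; the per-group count doesn't exist yet

Fix: Group first with HAVING COUNT(*) >= 2, then COUNT the resulting groups

Corrected query:
SELECT COUNT(*) FROM (SELECT author FROM books GROUP BY author HAVING COUNT(*) >= 2)

Result:
COUNT(*)
--------
3       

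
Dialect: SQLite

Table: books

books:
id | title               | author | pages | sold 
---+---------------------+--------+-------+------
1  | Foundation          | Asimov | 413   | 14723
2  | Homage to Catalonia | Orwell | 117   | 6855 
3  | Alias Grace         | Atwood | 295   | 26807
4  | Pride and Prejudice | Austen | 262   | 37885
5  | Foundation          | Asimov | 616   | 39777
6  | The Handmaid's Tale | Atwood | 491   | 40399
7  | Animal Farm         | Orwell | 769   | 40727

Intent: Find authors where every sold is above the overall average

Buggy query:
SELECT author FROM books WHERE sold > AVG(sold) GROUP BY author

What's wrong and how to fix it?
Bug: AVG() is an aggregate; it can't sit directly in WHERE

Fix: Compute the overall average in a scalar subquery and compare each group's MIN against it in HAVING

Corrected query:
SELECT author FROM books GROUP BY author HAVING MIN(sold) > (SELECT AVG(sold) FROM books)

Result:
author
------
Austen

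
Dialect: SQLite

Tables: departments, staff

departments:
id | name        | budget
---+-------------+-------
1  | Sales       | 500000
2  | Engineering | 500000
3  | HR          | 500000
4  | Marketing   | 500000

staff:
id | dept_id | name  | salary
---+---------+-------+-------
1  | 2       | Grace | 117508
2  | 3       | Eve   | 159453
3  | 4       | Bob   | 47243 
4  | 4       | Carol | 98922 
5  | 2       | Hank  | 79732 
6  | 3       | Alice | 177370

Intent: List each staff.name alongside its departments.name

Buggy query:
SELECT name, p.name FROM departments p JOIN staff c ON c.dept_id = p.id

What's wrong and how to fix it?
Bug: Both tables have a 'name' column; the unqualified reference is ambiguous

Fix: Prefix ambiguous columns with the table alias

Corrected query:
SELECT c.name, p.name FROM departments p JOIN staff c ON c.dept_id = p.id

Result:
name  | name       
------+------------
Grace | Engineering
Eve   | HR         
Bob   | Marketing  
Carol | Marketing  
Hank  | Engineering
Alice | HR         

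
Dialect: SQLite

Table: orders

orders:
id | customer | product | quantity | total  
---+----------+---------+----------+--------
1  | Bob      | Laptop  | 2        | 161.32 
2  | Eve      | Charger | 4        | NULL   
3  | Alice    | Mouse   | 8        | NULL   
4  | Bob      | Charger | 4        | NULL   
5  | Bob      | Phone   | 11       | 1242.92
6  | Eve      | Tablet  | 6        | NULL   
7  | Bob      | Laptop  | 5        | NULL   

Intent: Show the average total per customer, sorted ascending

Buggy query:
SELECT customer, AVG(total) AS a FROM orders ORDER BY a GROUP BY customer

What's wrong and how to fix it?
Bug: GROUP BY must precede ORDER BY

Fix: Reorder: SELECT … FROM … GROUP BY … ORDER BY …

Corrected query:
SELECT customer, AVG(total) AS a FROM orders GROUP BY customer ORDER BY a

Result:
customer | a     
---------+-------
Alice    | NULL  
Eve      | NULL  
Bob      | 702.12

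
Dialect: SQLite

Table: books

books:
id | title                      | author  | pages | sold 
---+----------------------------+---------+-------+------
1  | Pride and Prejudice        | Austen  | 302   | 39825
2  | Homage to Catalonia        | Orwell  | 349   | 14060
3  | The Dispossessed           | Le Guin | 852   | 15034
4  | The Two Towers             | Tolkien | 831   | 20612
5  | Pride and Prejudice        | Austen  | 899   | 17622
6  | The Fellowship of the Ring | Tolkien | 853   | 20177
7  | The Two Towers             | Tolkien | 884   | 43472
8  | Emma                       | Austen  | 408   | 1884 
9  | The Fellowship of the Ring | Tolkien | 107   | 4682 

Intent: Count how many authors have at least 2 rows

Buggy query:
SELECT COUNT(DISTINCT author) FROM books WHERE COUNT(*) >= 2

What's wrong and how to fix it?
Bug: WHERE filters individual rows, not groups, so a group-level COUNT is invalid there

Fix: Use a subquery that GROUPs and filters with HAVING, then count its rows

Corrected query:
SELECT COUNT(*) FROM (SELECT author FROM books GROUP BY author HAVING COUNT(*) >= 2)

Result:
COUNT(*)
--------
2       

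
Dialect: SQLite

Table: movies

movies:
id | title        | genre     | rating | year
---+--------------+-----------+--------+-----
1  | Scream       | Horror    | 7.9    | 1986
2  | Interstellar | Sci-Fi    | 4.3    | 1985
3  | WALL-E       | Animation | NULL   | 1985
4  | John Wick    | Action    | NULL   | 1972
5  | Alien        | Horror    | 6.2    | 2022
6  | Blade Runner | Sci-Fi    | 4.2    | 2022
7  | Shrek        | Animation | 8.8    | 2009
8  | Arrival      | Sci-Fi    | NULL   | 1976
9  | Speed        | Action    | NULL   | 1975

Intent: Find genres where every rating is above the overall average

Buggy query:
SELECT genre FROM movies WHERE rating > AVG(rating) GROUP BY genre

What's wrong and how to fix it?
Bug: WHERE evaluates per row before aggregation, so AVG() is unavailable

Fix: Use a subquery for AVG and a HAVING MIN(...) filter so the condition holds for every row in the group

Corrected query:
SELECT genre FROM movies GROUP BY genre HAVING MIN(rating) > (SELECT AVG(rating) FROM movies)

Result:
genre    
---------
Animation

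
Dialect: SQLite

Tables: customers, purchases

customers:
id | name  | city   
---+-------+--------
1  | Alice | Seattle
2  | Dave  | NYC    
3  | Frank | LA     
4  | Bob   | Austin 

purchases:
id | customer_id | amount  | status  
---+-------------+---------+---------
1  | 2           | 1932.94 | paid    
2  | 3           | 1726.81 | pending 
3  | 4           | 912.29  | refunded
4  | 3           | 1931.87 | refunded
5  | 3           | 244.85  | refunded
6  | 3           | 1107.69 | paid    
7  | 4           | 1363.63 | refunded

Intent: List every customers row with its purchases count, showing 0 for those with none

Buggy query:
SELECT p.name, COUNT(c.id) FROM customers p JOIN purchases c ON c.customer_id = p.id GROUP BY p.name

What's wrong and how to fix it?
Bug: An inner join excludes parents with zero children

Fix: Use LEFT JOIN so parents without children still appear (COUNT(c.id) gives 0)

Corrected query:
SELECT p.name, COUNT(c.id) FROM customers p LEFT JOIN purchases c ON c.customer_id = p.id GROUP BY p.name

Result:
name  | COUNT(c.id)
------+------------
Alice | 0          
Bob   | 2          
Dave  | 1          
Frank | 4          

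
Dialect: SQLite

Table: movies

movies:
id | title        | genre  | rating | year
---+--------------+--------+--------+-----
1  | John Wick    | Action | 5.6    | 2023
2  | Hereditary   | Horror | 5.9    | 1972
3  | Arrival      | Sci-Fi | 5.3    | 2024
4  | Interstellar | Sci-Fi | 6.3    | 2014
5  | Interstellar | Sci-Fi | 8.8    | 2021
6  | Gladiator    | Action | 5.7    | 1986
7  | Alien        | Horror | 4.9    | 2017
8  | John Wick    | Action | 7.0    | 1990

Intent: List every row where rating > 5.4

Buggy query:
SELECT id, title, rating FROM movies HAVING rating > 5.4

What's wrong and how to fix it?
Bug: HAVING filters the output of aggregation, but this query has no GROUP BY and no aggregate functions, so SQLite rejects it (HAVING clause on a non-aggregate query); the condition here is per row

Fix: Use WHERE for row-level filtering

Corrected query:
SELECT id, title, rating FROM movies WHERE rating > 5.4

Result:
id | title        | rating
---+--------------+-------
1  | John Wick    | 5.6   
2  | Hereditary   | 5.9   
4  | Interstellar | 6.3   
5  | Interstellar | 8.8   
6  | Gladiator    | 5.7   
8  | John Wick    | 7     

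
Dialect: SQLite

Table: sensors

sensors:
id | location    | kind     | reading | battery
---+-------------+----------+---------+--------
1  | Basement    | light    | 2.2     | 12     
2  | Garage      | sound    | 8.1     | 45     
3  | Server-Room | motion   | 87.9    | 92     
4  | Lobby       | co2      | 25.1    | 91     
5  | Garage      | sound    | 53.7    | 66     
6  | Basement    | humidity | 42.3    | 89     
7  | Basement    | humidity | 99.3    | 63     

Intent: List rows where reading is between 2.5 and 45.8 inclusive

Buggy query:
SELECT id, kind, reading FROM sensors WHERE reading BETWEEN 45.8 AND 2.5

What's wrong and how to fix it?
Bug: BETWEEN expects the lower bound first; with 45.8 AND 2.5 the range is empty

Fix: Write BETWEEN 2.5 AND 45.8

Corrected query:
SELECT id, kind, reading FROM sensors WHERE reading BETWEEN 2.5 AND 45.8

Result:
id | kind     | reading
---+----------+--------
2  | sound    | 8.1    
4  | co2      | 25.1   
6  | humidity | 42.3   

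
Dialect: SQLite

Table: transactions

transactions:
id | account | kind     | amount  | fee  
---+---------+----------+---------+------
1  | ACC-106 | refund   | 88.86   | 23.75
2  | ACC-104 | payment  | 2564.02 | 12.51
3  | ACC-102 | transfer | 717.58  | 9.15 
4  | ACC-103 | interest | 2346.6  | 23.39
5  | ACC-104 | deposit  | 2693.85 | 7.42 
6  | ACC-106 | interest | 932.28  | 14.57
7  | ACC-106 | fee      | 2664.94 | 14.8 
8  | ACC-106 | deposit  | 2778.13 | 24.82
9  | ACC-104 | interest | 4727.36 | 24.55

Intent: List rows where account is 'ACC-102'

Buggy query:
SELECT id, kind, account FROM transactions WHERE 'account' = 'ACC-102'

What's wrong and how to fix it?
Bug: 'account' in single quotes is a string literal, not the column; the comparison is literal-vs-literal and never true

Fix: Reference the column as account without single quotes

Corrected query:
SELECT id, kind, account FROM transactions WHERE account = 'ACC-102'

Result:
id | kind     | account
---+----------+--------
3  | transfer | ACC-102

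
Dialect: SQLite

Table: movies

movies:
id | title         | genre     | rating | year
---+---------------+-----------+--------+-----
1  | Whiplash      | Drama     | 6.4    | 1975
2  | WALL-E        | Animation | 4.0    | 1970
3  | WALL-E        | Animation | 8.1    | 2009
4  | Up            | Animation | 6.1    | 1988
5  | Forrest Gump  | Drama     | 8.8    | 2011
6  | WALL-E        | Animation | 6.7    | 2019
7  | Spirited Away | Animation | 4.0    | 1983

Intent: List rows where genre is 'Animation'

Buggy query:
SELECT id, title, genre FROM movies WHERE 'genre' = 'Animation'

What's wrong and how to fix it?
Bug: Single quotes denote string literals in SQL; the column name is being compared as a constant string

Fix: Remove the quotes around the column name (or use double quotes for an identifier)

Corrected query:
SELECT id, title, genre FROM movies WHERE genre = 'Animation'

Result:
id | title         | genre    
---+---------------+----------
2  | WALL-E        | Animation
3  | WALL-E        | Animation
4  | Up            | Animation
6  | WALL-E        | Animation
7  | Spirited Away | Animation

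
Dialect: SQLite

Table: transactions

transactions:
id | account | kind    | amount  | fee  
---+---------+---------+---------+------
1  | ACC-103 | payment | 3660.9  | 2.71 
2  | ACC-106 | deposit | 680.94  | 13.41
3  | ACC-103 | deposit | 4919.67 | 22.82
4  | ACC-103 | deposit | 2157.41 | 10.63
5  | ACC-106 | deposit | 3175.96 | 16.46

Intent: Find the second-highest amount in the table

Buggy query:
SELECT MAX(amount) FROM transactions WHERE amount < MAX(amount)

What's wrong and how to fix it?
Bug: MAX(amount) on the right of the comparison is an aggregate-in-WHERE error

Fix: Compute the overall MAX in a subquery, then take MAX of rows below it

Corrected query:
SELECT MAX(amount) FROM transactions WHERE amount < (SELECT MAX(amount) FROM transactions)

Result:
MAX(amount)
-----------
3660.9     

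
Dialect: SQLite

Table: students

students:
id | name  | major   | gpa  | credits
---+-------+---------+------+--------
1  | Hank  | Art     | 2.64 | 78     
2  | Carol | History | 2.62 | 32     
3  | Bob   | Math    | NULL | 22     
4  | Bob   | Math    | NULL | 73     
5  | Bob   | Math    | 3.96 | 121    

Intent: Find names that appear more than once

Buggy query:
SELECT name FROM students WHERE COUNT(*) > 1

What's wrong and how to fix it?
Bug: COUNT(*) is an aggregate and cannot be used in WHERE

Fix: Group first, then use HAVING for the count condition

Corrected query:
SELECT name FROM students GROUP BY name HAVING COUNT(*) > 1

Result:
name
----
Bob 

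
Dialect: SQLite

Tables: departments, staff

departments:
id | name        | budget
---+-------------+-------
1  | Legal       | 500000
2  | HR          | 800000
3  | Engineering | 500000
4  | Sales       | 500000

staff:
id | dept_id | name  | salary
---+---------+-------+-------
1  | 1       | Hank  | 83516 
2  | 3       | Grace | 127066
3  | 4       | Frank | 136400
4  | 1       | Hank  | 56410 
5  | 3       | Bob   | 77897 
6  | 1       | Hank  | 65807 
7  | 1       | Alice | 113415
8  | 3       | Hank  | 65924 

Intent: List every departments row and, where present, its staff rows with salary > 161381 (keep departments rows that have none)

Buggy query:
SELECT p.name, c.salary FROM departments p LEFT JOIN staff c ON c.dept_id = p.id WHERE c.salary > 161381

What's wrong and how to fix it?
Bug: A WHERE condition on the right-hand table after LEFT JOIN drops unmatched parents

Fix: Put 'c.salary > 161381' in the JOIN's ON clause instead of WHERE

Corrected query:
SELECT p.name, c.salary FROM departments p LEFT JOIN staff c ON c.dept_id = p.id AND c.salary > 161381

Result:
name        | salary
------------+-------
Legal       | NULL  
HR          | NULL  
Engineering | NULL  
Sales       | NULL  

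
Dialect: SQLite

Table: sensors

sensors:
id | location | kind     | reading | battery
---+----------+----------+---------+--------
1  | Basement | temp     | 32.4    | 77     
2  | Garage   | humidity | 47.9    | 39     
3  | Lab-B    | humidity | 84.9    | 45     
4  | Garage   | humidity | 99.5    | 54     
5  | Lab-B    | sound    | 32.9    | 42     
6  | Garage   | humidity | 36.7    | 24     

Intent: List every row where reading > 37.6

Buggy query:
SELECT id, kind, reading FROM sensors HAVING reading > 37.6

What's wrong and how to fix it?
Bug: HAVING filters the output of aggregation, but this query has no GROUP BY and no aggregate functions, so SQLite rejects it (HAVING clause on a non-aggregate query); the condition here is per row

Fix: Replace HAVING with WHERE since the condition applies to individual rows

Corrected query:
SELECT id, kind, reading FROM sensors WHERE reading > 37.6

Result:
id | kind     | reading
---+----------+--------
2  | humidity | 47.9   
3  | humidity | 84.9   
4  | humidity | 99.5   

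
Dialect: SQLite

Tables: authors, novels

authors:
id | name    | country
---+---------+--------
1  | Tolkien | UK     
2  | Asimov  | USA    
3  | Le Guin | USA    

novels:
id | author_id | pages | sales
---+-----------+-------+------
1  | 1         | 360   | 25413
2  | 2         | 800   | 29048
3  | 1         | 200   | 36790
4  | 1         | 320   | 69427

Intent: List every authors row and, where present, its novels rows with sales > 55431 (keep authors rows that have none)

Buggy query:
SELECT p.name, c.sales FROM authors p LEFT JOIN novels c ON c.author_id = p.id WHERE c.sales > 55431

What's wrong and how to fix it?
Bug: Filtering c.sales in WHERE discards the NULL rows produced by LEFT JOIN, turning it into an inner join

Fix: Put 'c.sales > 55431' in the JOIN's ON clause instead of WHERE

Corrected query:
SELECT p.name, c.sales FROM authors p LEFT JOIN novels c ON c.author_id = p.id AND c.sales > 55431

Result:
name    | sales
--------+------
Tolkien | 69427
Asimov  | NULL 
Le Guin | NULL 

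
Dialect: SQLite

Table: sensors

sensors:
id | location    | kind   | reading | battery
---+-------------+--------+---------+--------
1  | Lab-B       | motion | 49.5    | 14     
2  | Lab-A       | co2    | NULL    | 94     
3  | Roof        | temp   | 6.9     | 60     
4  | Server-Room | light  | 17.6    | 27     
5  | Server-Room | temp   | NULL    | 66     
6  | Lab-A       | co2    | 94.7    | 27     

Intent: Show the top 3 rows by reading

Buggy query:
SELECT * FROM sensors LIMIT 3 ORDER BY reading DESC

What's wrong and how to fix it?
Bug: ORDER BY cannot follow LIMIT; LIMIT is the final clause

Fix: Swap the clauses: ORDER BY first, then LIMIT

Corrected query:
SELECT * FROM sensors ORDER BY reading DESC LIMIT 3

Result:
id | location    | kind   | reading | battery
---+-------------+--------+---------+--------
6  | Lab-A       | co2    | 94.7    | 27     
1  | Lab-B       | motion | 49.5    | 14     
4  | Server-Room | light  | 17.6    | 27     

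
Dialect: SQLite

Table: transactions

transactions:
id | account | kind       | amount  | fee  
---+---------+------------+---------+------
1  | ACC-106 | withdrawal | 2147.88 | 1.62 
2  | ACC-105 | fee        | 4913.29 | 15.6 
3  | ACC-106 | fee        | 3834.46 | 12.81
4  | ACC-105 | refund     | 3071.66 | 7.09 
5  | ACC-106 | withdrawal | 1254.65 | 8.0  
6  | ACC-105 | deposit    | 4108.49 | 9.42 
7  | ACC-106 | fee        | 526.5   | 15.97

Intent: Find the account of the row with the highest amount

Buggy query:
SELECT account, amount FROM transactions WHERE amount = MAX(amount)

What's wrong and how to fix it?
Bug: WHERE is evaluated per row; an aggregate over the whole table isn't defined there

Fix: Use a subquery: WHERE amount = (SELECT MAX(amount) FROM transactions)

Corrected query:
SELECT account, amount FROM transactions WHERE amount = (SELECT MAX(amount) FROM transactions)

Result:
account | amount 
--------+--------
ACC-105 | 4913.29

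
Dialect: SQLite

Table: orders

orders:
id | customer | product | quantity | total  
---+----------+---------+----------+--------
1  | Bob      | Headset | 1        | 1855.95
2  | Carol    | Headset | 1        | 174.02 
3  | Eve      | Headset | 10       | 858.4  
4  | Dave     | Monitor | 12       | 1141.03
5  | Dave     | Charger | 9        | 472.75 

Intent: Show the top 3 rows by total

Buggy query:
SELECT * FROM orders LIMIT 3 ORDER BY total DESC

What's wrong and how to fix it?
Bug: LIMIT must come after ORDER BY

Fix: Sort with ORDER BY, then apply LIMIT

Corrected query:
SELECT * FROM orders ORDER BY total DESC LIMIT 3

Result:
id | customer | product | quantity | total  
---+----------+---------+----------+--------
1  | Bob      | Headset | 1        | 1855.95
4  | Dave     | Monitor | 12       | 1141.03
3  | Eve      | Headset | 10       | 858.4  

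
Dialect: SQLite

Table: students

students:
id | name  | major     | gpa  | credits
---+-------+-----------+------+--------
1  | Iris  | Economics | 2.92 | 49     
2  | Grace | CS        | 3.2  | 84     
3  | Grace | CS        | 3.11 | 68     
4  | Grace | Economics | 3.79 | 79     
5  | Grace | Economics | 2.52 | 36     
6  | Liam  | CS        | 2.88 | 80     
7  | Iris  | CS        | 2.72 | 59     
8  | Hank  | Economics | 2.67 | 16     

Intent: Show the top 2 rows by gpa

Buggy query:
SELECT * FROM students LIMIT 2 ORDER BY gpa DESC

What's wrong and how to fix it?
Bug: LIMIT must come after ORDER BY

Fix: Sort with ORDER BY, then apply LIMIT

Corrected query:
SELECT * FROM students ORDER BY gpa DESC LIMIT 2

Result:
id | name  | major     | gpa  | credits
---+-------+-----------+------+--------
4  | Grace | Economics | 3.79 | 79     
2  | Grace | CS        | 3.2  | 84     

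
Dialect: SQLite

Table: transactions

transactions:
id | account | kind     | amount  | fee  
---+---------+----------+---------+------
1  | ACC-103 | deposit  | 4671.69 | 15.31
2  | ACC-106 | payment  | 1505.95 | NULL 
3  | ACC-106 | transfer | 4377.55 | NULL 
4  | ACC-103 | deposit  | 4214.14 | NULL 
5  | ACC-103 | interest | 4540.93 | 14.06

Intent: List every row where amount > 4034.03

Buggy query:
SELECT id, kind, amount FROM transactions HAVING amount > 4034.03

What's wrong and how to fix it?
Bug: This is a non-aggregate query (no GROUP BY, no aggregates), so in SQLite the HAVING clause is invalid here; a row-level condition belongs in WHERE

Fix: Use WHERE for row-level filtering

Corrected query:
SELECT id, kind, amount FROM transactions WHERE amount > 4034.03

Result:
id | kind     | amount 
---+----------+--------
1  | deposit  | 4671.69
3  | transfer | 4377.55
4  | deposit  | 4214.14
5  | interest | 4540.93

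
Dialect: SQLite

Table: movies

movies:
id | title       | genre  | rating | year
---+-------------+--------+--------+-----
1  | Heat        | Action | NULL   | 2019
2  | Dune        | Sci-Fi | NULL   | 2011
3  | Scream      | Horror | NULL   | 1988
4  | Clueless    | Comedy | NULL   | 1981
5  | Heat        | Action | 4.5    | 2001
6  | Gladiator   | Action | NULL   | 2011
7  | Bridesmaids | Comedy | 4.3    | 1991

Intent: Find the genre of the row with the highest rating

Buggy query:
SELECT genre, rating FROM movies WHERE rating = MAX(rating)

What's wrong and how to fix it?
Bug: MAX(rating) is an aggregate and cannot be used directly in WHERE

Fix: Wrap MAX in a scalar subquery so WHERE compares against a single value

Corrected query:
SELECT genre, rating FROM movies WHERE rating = (SELECT MAX(rating) FROM movies)

Result:
genre  | rating
-------+-------
Action | 4.5   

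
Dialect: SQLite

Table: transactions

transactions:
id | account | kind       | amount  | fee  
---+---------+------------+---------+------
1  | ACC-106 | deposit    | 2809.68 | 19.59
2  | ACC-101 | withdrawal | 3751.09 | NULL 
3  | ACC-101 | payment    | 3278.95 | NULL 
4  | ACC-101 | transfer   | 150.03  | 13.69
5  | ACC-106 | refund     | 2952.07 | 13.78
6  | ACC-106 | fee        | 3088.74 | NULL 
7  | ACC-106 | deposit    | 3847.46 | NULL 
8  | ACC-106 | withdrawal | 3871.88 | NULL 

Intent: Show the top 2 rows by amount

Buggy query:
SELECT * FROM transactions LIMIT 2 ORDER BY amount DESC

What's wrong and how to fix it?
Bug: ORDER BY cannot follow LIMIT; LIMIT is the final clause

Fix: Sort with ORDER BY, then apply LIMIT

Corrected query:
SELECT * FROM transactions ORDER BY amount DESC LIMIT 2

Result:
id | account | kind       | amount  | fee 
---+---------+------------+---------+-----
8  | ACC-106 | withdrawal | 3871.88 | NULL
7  | ACC-106 | deposit    | 3847.46 | NULL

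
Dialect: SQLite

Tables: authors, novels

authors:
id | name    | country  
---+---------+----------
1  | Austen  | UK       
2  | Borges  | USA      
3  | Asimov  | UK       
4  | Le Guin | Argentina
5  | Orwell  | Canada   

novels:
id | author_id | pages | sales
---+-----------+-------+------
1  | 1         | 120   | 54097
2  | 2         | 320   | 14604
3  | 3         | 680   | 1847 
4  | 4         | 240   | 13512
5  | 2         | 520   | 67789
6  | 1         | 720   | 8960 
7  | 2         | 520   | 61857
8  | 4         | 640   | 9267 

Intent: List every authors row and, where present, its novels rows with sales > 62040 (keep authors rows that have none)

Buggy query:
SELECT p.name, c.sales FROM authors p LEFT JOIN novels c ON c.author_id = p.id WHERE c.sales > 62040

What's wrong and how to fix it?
Bug: A WHERE condition on the right-hand table after LEFT JOIN drops unmatched parents

Fix: Move the right-table condition into the ON clause so unmatched parents are kept

Corrected query:
SELECT p.name, c.sales FROM authors p LEFT JOIN novels c ON c.author_id = p.id AND c.sales > 62040

Result:
name    | sales
--------+------
Austen  | NULL 
Borges  | 67789
Asimov  | NULL 
Le Guin | NULL 
Orwell  | NULL 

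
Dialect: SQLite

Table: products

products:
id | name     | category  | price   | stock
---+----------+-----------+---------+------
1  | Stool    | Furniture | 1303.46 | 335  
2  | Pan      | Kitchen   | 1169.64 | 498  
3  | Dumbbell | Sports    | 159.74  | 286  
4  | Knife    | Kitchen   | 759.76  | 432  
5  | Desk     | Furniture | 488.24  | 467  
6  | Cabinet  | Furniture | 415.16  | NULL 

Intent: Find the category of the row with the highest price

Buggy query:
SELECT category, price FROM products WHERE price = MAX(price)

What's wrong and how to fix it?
Bug: WHERE is evaluated per row; an aggregate over the whole table isn't defined there

Fix: Use a subquery: WHERE price = (SELECT MAX(price) FROM products)

Corrected query:
SELECT category, price FROM products WHERE price = (SELECT MAX(price) FROM products)

Result:
category  | price  
----------+--------
Furniture | 1303.46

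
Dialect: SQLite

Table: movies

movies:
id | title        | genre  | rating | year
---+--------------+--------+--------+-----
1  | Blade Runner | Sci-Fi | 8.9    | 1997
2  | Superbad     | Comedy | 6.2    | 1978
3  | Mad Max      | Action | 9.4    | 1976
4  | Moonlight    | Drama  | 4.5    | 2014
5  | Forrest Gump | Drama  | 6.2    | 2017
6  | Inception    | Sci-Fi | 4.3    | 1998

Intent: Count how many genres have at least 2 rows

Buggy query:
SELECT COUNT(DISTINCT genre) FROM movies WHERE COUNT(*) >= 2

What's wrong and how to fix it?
Bug: COUNT(*) cannot appear in WHERE; the per-group count doesn't exist yet

Fix: Use a subquery that GROUPs and filters with HAVING, then count its rows

Corrected query:
SELECT COUNT(*) FROM (SELECT genre FROM movies GROUP BY genre HAVING COUNT(*) >= 2)

Result:
COUNT(*)
--------
2       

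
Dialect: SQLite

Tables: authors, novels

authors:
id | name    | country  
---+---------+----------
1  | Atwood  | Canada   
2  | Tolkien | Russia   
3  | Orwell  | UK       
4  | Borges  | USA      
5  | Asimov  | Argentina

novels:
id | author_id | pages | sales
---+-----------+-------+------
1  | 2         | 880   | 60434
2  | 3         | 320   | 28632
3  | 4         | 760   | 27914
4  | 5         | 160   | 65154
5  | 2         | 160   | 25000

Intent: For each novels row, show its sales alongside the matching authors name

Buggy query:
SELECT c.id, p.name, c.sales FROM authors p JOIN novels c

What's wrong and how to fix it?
Bug: JOIN with no ON clause produces a cartesian product; every novels row pairs with every authors row

Fix: Add ON c.author_id = p.id to the JOIN

Corrected query:
SELECT c.id, p.name, c.sales FROM authors p JOIN novels c ON c.author_id = p.id

Result:
id | name    | sales
---+---------+------
1  | Tolkien | 60434
2  | Orwell  | 28632
3  | Borges  | 27914
4  | Asimov  | 65154
5  | Tolkien | 25000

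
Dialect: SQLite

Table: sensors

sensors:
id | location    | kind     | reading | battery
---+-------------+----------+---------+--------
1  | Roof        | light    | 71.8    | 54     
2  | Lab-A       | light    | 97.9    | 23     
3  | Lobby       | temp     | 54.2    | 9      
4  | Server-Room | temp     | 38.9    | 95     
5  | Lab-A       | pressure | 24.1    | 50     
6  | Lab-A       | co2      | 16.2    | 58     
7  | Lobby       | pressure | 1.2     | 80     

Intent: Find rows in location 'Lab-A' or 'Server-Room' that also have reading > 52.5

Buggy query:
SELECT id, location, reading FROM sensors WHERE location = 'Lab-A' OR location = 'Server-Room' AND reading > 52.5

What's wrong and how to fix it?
Bug: AND binds tighter than OR, so this parses as location = 'Lab-A' OR (location = 'Server-Room' AND reading > 52.5)

Fix: Add parentheses around the OR so the AND applies to both alternatives

Corrected query:
SELECT id, location, reading FROM sensors WHERE (location = 'Lab-A' OR location = 'Server-Room') AND reading > 52.5

Result:
id | location | reading
---+----------+--------
2  | Lab-A    | 97.9   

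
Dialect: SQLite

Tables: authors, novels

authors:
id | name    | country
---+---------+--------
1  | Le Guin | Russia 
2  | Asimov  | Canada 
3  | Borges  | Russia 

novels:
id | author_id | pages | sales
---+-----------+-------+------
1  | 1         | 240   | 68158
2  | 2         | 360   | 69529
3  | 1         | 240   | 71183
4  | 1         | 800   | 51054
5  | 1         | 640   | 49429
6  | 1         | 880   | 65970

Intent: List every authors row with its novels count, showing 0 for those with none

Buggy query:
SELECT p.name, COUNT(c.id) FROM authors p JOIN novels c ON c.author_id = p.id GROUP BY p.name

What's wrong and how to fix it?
Bug: INNER JOIN drops authors rows that have no matching novels rows

Fix: Switch to LEFT JOIN to retain unmatched parent rows

Corrected query:
SELECT p.name, COUNT(c.id) FROM authors p LEFT JOIN novels c ON c.author_id = p.id GROUP BY p.name

Result:
name    | COUNT(c.id)
--------+------------
Asimov  | 1          
Borges  | 0          
Le Guin | 5          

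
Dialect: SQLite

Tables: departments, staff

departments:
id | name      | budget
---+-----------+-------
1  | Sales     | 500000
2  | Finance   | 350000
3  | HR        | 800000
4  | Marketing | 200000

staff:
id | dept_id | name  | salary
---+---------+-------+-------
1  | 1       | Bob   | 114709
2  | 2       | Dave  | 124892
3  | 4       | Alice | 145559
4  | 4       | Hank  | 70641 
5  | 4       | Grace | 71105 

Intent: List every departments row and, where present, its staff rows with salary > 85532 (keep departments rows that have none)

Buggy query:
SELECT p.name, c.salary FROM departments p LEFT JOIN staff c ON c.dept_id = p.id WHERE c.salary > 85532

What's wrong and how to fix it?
Bug: Filtering c.salary in WHERE discards the NULL rows produced by LEFT JOIN, turning it into an inner join

Fix: Put 'c.salary > 85532' in the JOIN's ON clause instead of WHERE

Corrected query:
SELECT p.name, c.salary FROM departments p LEFT JOIN staff c ON c.dept_id = p.id AND c.salary > 85532

Result:
name      | salary
----------+-------
Sales     | 114709
Finance   | 124892
HR        | NULL  
Marketing | 145559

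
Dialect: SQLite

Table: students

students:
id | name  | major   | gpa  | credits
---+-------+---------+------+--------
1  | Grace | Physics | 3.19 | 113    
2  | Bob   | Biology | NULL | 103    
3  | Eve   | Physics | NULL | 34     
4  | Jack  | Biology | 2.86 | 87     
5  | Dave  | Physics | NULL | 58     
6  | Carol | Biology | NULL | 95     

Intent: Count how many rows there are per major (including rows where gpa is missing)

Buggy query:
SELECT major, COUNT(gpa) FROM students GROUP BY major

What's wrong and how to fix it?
Bug: COUNT(column) counts non-NULL values only; rows with NULL gpa aren't counted

Fix: Replace COUNT(gpa) with COUNT(*)

Corrected query:
SELECT major, COUNT(*) FROM students GROUP BY major

Result:
major   | COUNT(*)
--------+---------
Biology | 3       
Physics | 3       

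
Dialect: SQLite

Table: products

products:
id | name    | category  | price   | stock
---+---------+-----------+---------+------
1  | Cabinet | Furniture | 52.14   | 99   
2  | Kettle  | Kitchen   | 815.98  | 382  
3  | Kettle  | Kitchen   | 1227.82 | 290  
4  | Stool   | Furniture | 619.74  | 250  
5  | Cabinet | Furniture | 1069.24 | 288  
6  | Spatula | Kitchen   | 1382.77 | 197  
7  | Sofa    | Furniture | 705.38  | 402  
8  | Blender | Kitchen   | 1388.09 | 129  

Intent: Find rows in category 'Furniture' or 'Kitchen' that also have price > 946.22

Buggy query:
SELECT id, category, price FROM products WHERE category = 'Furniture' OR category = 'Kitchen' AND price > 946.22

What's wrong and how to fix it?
Bug: Without parentheses, AND is evaluated before OR, so the price filter only applies to the 'Kitchen' branch

Fix: Add parentheses around the OR so the AND applies to both alternatives

Corrected query:
SELECT id, category, price FROM products WHERE (category = 'Furniture' OR category = 'Kitchen') AND price > 946.22

Result:
id | category  | price  
---+-----------+--------
3  | Kitchen   | 1227.82
5  | Furniture | 1069.24
6  | Kitchen   | 1382.77
8  | Kitchen   | 1388.09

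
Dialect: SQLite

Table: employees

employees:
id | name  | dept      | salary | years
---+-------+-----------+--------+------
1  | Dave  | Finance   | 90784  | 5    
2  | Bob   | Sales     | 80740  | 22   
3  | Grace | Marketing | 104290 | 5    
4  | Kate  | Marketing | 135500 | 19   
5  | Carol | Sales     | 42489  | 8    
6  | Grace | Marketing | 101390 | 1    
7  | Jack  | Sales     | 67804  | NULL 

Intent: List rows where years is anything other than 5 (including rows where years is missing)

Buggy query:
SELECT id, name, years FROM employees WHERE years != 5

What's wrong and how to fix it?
Bug: Inequality against NULL is unknown, not true; rows with NULL are dropped

Fix: Handle NULL separately with IS NULL alongside the inequality

Corrected query:
SELECT id, name, years FROM employees WHERE years != 5 OR years IS NULL

Result:
id | name  | years
---+-------+------
2  | Bob   | 22   
4  | Kate  | 19   
5  | Carol | 8    
6  | Grace | 1    
7  | Jack  | NULL 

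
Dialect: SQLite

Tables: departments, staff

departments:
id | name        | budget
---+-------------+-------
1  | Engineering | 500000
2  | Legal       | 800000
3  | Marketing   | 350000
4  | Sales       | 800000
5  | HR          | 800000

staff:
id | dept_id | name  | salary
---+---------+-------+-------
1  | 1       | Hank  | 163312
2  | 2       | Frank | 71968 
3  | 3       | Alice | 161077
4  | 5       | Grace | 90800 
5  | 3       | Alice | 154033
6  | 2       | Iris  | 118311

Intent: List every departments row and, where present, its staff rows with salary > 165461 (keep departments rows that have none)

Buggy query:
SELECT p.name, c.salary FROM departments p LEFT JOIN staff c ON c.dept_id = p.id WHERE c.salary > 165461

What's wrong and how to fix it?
Bug: Filtering c.salary in WHERE discards the NULL rows produced by LEFT JOIN, turning it into an inner join

Fix: Move the right-table condition into the ON clause so unmatched parents are kept

Corrected query:
SELECT p.name, c.salary FROM departments p LEFT JOIN staff c ON c.dept_id = p.id AND c.salary > 165461

Result:
name        | salary
------------+-------
Engineering | NULL  
Legal       | NULL  
Marketing   | NULL  
Sales       | NULL  
HR          | NULL  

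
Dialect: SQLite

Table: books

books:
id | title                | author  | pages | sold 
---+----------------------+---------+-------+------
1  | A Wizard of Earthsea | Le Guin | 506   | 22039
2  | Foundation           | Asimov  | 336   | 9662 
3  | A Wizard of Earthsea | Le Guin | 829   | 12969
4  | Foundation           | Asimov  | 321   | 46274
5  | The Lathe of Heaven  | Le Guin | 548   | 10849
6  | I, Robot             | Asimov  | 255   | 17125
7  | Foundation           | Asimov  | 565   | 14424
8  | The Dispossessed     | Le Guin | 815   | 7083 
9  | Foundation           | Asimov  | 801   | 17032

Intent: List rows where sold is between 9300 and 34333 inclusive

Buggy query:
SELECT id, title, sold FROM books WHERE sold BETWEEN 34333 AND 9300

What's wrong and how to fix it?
Bug: The bounds are reversed; BETWEEN a AND b requires a <= b to match anything

Fix: Write BETWEEN 9300 AND 34333

Corrected query:
SELECT id, title, sold FROM books WHERE sold BETWEEN 9300 AND 34333

Result:
id | title                | sold 
---+----------------------+------
1  | A Wizard of Earthsea | 22039
2  | Foundation           | 9662 
3  | A Wizard of Earthsea | 12969
5  | The Lathe of Heaven  | 10849
6  | I, Robot             | 17125
7  | Foundation           | 14424
9  | Foundation           | 17032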